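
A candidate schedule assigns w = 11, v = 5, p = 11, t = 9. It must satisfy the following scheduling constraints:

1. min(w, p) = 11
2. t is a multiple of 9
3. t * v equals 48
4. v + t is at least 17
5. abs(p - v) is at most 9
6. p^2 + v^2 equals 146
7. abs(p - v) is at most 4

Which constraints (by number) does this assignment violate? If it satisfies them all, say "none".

The assignment fails constraints 3, 4, and 7.

1. min(11, 11) = 11 — holds.
2. 9 / 9 = 1, so 9 divides 9 — holds.
3. t * v = 9 * 5 = 45, not 48 — fails.
4. v + t = 5 + 9 = 14; 14 < 17, bound 17 not met — fails.
5. abs(11 - 5) = 6; 6 ≤ 9 — holds.
6. p^2 + v^2 = 11^2 + 5^2 = 121 + 25 = 146 — holds.
7. abs(11 - 5) = 6; 6 > 4, exceeds bound 4 — fails.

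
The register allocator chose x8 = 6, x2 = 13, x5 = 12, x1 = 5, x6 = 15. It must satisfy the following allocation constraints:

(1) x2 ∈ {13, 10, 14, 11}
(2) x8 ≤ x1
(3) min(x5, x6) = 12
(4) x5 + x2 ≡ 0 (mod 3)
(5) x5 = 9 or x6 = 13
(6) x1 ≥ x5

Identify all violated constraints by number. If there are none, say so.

The assignment fails constraints 2, 4, 5, 6.

(1) x2 = 13 is in {13, 10, 14, 11}  holds
(2) x8 = 6, x1 = 5; 6 > 5 (want ≤)  fails
(3) min(12, 15) = 12  holds
(4) x5 + x2 = 25; 25 mod 3 = 1, not 0  fails
(5) x5 = 12 ≠ 9 and x6 = 15 ≠ 13; both disjuncts false  fails
(6) x1 = 5, x5 = 12; 5 < 12 (want ≥)  fails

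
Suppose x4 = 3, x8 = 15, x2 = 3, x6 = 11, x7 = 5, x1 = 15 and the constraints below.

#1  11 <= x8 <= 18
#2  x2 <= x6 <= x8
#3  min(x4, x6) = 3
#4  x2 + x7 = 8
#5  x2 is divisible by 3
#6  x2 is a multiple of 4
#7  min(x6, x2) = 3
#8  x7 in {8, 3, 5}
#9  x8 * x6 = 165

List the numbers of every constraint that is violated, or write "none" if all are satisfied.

#1 x8 = 15 lies in [11, 18]  true
#2 values 3 <= 11 <= 15  true
#3 min(3, 11) = 3  true
#4 x2 + x7 = 3 + 5 = 8  true
#5 3 / 3 = 1, so 3 divides 3  true
#6 3 = 4*0 + 3, so 4 does not divide 3  false
#7 min(11, 3) = 3  true
#8 x7 = 5 is in {8, 3, 5}  true
#9 x8 * x6 = 15 * 11 = 165  true

The assignment fails constraint 6.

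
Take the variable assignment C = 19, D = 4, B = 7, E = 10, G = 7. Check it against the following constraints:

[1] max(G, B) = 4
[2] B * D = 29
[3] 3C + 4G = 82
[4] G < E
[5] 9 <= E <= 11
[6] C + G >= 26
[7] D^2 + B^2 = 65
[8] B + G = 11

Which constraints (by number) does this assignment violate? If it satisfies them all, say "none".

[1] max(7, 7) = 7, not 4 — fails.
[2] B * D = 7 * 4 = 28, not 29 — fails.
[3] 3C + 4G = 3(19) + 4(7) = 85, not 82 — fails.
[4] G = 7, E = 10; 7 < 10 — holds.
[5] E = 10 lies in [9, 11] — holds.
[6] C + G = 19 + 7 = 26; 26 ≥ 26 — holds.
[7] D^2 + B^2 = 4^2 + 7^2 = 16 + 49 = 65 — holds.
[8] B + G = 7 + 7 = 14, not 11 — fails.

Constraints 1, 2, 3, 8 are violated.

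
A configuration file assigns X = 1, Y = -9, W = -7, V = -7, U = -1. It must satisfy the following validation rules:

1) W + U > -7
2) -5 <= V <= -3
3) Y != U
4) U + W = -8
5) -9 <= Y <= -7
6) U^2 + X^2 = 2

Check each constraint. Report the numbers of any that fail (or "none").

The assignment fails constraints 1 and 2.

1) W + U = -7 + (-1) = -8; -8 ≤ -7, bound -7 not met  FAIL
2) V = -7 is outside [-5, -3]  FAIL
3) Y = -9, U = -1; distinct  OK
4) U + W = -1 + (-7) = -8  OK
5) Y = -9 lies in [-9, -7]  OK
6) U^2 + X^2 = (-1)^2 + 1^2 = 1 + 1 = 2  OK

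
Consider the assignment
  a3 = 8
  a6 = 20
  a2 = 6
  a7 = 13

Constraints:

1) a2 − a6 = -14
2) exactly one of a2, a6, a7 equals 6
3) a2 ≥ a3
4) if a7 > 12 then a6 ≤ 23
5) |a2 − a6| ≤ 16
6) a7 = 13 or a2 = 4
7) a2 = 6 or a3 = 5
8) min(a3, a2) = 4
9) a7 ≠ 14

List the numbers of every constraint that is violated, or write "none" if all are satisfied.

1) a2 − a6 = 6 − 20 = -14 — OK.
2) a2=6, a6=20, a7=13; 1 of them equals 6 — OK.
3) a2 = 6, a3 = 8; 6 < 8 (want ≥) — violated.
4) a7 = 13 > 12, so we need a6 ≤ 23; a6 = 20 ≤ 23 — OK.
5) |6 − 20| = 14; 14 ≤ 16 — OK.
6) a7 = 13 = 13 (first disjunct) — OK.
7) a2 = 6 = 6 (first disjunct) — OK.
8) min(8, 6) = 6, not 4 — violated.
9) a7 = 13, and 13 ≠ 14 — OK.

Constraints 3, 8 are violated.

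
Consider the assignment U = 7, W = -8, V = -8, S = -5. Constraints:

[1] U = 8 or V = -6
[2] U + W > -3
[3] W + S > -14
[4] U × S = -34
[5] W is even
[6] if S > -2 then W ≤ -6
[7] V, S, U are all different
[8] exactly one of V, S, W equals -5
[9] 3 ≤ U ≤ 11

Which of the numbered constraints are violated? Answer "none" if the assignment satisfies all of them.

Violated: 1, 4.

[1] U = 7 ≠ 8 and V = -8 ≠ -6; both disjuncts false  ✗
[2] U + W = 7 + (-8) = -1; -1 > -3  ✓
[3] W + S = -8 + (-5) = -13; -13 > -14  ✓
[4] U × S = 7 × (-5) = -35, not -34  ✗
[5] W = -8 is even  ✓
[6] S = -5, not > -2; antecedent false, conditional vacuously true  ✓
[7] values -8, -5, 7 are pairwise distinct  ✓
[8] V=-8, S=-5, W=-8; 1 of them equals -5  ✓
[9] U = 7 lies in [3, 11]  ✓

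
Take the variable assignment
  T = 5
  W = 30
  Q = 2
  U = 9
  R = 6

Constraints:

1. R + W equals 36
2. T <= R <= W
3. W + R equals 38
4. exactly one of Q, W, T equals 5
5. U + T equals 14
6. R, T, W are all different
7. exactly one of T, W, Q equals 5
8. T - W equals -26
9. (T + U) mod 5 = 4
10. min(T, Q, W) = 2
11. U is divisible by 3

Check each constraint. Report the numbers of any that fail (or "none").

1. R + W = 6 + 30 = 36  holds
2. values 5 <= 6 <= 30  holds
3. W + R = 30 + 6 = 36, not 38  fails
4. Q=2, W=30, T=5; 1 of them equals 5  holds
5. U + T = 9 + 5 = 14  holds
6. values 6, 5, 30 are pairwise distinct  holds
7. T=5, W=30, Q=2; 1 of them equals 5  holds
8. T - W = 5 - 30 = -25, not -26  fails
9. T + U = 14; 14 mod 5 = 4  holds
10. min(5, 2, 30) = 2  holds
11. 9 / 3 = 3, so 3 divides 9  holds

No — constraints 3 and 8 are not satisfied.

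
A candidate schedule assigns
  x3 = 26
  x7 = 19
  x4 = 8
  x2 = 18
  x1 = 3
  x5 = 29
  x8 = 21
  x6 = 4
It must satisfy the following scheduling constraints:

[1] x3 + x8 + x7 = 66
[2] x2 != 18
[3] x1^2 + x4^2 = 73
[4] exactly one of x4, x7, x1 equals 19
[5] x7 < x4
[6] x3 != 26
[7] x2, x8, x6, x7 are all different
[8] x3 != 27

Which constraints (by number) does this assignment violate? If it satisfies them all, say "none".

Violated: 2, 5, 6.

[1] x3 + x8 + x7 = 26 + 21 + 19 = 66 — OK.
[2] x2 = 18, but 18 is required to differ — violated.
[3] x1^2 + x4^2 = 3^2 + 8^2 = 9 + 64 = 73 — OK.
[4] x4=8, x7=19, x1=3; 1 of them equals 19 — OK.
[5] x7 = 19, x4 = 8; 19 ≥ 8 (want <) — violated.
[6] x3 = 26, but 26 is required to differ — violated.
[7] values 18, 21, 4, 19 are pairwise distinct — OK.
[8] x3 = 26, and 26 ≠ 27 — OK.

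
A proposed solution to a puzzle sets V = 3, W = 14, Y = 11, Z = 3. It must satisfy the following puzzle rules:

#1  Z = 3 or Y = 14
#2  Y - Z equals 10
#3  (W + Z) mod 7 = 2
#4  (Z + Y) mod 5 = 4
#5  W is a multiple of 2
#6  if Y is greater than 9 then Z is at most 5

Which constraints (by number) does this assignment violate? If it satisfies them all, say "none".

The assignment fails constraints 2 and 3.

#1 Z = 3 = 3 (first disjunct) — OK.
#2 Y - Z = 11 - 3 = 8, not 10 — violated.
#3 W + Z = 17; 17 mod 7 = 3, not 2 — violated.
#4 Z + Y = 14; 14 mod 5 = 4 — OK.
#5 14 / 2 = 7, so 2 divides 14 — OK.
#6 Y = 11 > 9, so we need Z ≤ 5; Z = 3 ≤ 5 — OK.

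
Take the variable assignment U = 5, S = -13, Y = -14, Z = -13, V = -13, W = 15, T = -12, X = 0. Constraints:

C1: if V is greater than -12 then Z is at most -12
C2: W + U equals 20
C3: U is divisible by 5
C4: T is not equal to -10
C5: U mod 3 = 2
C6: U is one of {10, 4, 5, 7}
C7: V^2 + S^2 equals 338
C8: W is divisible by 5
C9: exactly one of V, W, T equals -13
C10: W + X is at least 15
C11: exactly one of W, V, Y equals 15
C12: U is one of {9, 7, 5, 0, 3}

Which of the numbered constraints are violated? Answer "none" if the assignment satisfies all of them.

C1: V = -13, not > -12; antecedent false, conditional vacuously true — holds.
C2: W + U = 15 + 5 = 20 — holds.
C3: 5 / 5 = 1, so 5 divides 5 — holds.
C4: T = -12, and -12 ≠ -10 — holds.
C5: 5 mod 3 = 2 — holds.
C6: U = 5 is in {10, 4, 5, 7} — holds.
C7: V^2 + S^2 = (-13)^2 + (-13)^2 = 169 + 169 = 338 — holds.
C8: 15 / 5 = 3, so 5 divides 15 — holds.
C9: V=-13, W=15, T=-12; 1 of them equals -13 — holds.
C10: W + X = 15 + 0 = 15; 15 ≥ 15 — holds.
C11: W=15, V=-13, Y=-14; 1 of them equals 15 — holds.
C12: U = 5 is in {9, 7, 5, 0, 3} — holds.

Yes — all constraints hold.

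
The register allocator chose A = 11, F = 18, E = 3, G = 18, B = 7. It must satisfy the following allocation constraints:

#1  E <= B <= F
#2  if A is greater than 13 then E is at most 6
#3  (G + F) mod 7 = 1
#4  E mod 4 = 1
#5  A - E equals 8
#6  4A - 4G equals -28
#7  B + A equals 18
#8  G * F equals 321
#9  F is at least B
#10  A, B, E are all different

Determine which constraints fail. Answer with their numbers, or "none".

#1 values 3 <= 7 <= 18 — satisfied.
#2 A = 11, not > 13; antecedent false, conditional vacuously true — satisfied.
#3 G + F = 36; 36 mod 7 = 1 — satisfied.
#4 3 mod 4 = 3, not 1 — violated.
#5 A - E = 11 - 3 = 8 — satisfied.
#6 4A - 4G = 4(11) - 4(18) = -28 — satisfied.
#7 B + A = 7 + 11 = 18 — satisfied.
#8 G * F = 18 * 18 = 324, not 321 — violated.
#9 F = 18, B = 7; 18 ≥ 7 — satisfied.
#10 values 11, 7, 3 are pairwise distinct — satisfied.

Constraints 4 and 8 do not hold.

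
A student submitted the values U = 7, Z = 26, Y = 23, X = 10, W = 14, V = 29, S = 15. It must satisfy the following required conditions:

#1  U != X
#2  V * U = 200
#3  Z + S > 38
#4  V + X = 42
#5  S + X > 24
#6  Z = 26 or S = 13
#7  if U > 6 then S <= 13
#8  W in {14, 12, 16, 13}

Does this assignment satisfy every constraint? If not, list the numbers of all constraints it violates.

#1 U = 7, X = 10; distinct — holds.
#2 V * U = 29 * 7 = 203, not 200 — fails.
#3 Z + S = 26 + 15 = 41; 41 > 38 — holds.
#4 V + X = 29 + 10 = 39, not 42 — fails.
#5 S + X = 15 + 10 = 25; 25 > 24 — holds.
#6 Z = 26 = 26 (first disjunct) — holds.
#7 U = 7 > 6, so we need S ≤ 13; but S = 15 > 13 — fails.
#8 W = 14 is in {14, 12, 16, 13} — holds.

The assignment fails constraints 2, 4, 7.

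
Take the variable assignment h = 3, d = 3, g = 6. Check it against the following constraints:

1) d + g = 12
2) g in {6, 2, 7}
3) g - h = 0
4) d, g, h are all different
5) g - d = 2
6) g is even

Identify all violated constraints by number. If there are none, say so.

1) d + g = 3 + 6 = 9, not 12  false
2) g = 6 is in {6, 2, 7}  true
3) g - h = 6 - 3 = 3, not 0  false
4) d = h = 3, not all different  false
5) g - d = 6 - 3 = 3, not 2  false
6) g = 6 is even  true

Violated: 1, 3, 4, and 5.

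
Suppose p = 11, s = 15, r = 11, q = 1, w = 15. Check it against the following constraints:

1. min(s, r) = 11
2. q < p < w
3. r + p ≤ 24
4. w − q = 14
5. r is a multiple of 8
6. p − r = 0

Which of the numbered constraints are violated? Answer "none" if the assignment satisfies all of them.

1. min(15, 11) = 11  ✔
2. values 1 < 11 < 15  ✔
3. r + p = 11 + 11 = 22; 22 ≤ 24  ✔
4. w − q = 15 − 1 = 14  ✔
5. 11 = 8×1 + 3, so 8 does not divide 11  ✘
6. p − r = 11 − 11 = 0  ✔

The assignment fails constraint 5.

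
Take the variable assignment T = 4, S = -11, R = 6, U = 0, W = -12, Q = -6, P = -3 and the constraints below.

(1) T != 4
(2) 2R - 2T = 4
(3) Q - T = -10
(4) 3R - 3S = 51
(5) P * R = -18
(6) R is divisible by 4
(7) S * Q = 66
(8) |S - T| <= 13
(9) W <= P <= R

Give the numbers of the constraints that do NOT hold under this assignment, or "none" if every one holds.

Constraints 1, 6, 8 do not hold.

(1) T = 4, but 4 is required to differ — does not hold.
(2) 2R - 2T = 2(6) - 2(4) = 4 — holds.
(3) Q - T = -6 - 4 = -10 — holds.
(4) 3R - 3S = 3(6) - 3(-11) = 51 — holds.
(5) P * R = -3 * 6 = -18 — holds.
(6) 6 = 4*1 + 2, so 4 does not divide 6 — does not hold.
(7) S * Q = -11 * (-6) = 66 — holds.
(8) |-11 - 4| = 15; 15 > 13, exceeds bound 13 — does not hold.
(9) values -12 <= -3 <= 6 — holds.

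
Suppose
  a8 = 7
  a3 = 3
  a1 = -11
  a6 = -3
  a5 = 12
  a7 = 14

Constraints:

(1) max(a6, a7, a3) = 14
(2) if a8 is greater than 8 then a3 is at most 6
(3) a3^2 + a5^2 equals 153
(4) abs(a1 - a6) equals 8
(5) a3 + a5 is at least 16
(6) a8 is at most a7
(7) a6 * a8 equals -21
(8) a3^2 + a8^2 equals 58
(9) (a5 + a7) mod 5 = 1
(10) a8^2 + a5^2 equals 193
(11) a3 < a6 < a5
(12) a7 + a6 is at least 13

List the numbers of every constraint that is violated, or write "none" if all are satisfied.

No — constraints 5, 11, and 12 are not satisfied.

(1) max(-3, 14, 3) = 14 — OK.
(2) a8 = 7, not > 8; antecedent false, conditional vacuously true — OK.
(3) a3^2 + a5^2 = 3^2 + 12^2 = 9 + 144 = 153 — OK.
(4) abs(-11 - (-3)) = 8 — OK.
(5) a3 + a5 = 3 + 12 = 15; 15 < 16, bound 16 not met — violated.
(6) a8 = 7, a7 = 14; 7 ≤ 14 — OK.
(7) a6 * a8 = -3 * 7 = -21 — OK.
(8) a3^2 + a8^2 = 3^2 + 7^2 = 9 + 49 = 58 — OK.
(9) a5 + a7 = 26; 26 mod 5 = 1 — OK.
(10) a8^2 + a5^2 = 7^2 + 12^2 = 49 + 144 = 193 — OK.
(11) values 3, -3, 12; a3 = 3 is not < a6 = -3 — violated.
(12) a7 + a6 = 14 + (-3) = 11; 11 < 13, bound 13 not met — violated.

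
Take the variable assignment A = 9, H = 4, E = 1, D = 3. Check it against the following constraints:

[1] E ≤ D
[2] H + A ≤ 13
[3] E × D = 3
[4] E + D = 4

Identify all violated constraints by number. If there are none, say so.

All constraints are satisfied.

[1] E = 1, D = 3; 1 ≤ 3  true
[2] H + A = 4 + 9 = 13; 13 ≤ 13  true
[3] E × D = 1 × 3 = 3  true
[4] E + D = 1 + 3 = 4  true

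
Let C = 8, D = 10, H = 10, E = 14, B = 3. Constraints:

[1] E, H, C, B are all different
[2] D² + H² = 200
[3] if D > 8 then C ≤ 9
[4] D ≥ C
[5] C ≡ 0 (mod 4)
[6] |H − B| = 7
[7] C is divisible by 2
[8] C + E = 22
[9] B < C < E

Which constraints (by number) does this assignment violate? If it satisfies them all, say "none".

The assignment satisfies every constraint.

[1] values 14, 10, 8, 3 are pairwise distinct  true
[2] D² + H² = 10² + 10² = 100 + 100 = 200  true
[3] D = 10 > 8, so we need C ≤ 9; C = 8 ≤ 9  true
[4] D = 10, C = 8; 10 ≥ 8  true
[5] 8 mod 4 = 0  true
[6] |10 − 3| = 7  true
[7] 8 / 2 = 4, so 2 divides 8  true
[8] C + E = 8 + 14 = 22  true
[9] values 3 < 8 < 14  true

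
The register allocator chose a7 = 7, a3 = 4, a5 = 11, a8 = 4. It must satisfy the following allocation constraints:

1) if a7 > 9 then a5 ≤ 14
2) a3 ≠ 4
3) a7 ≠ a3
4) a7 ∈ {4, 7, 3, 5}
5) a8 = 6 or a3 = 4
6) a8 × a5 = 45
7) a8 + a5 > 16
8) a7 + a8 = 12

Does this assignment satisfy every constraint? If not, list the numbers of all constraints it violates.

1) a7 = 7, not > 9; antecedent false, conditional vacuously true — OK.
2) a3 = 4, but 4 is required to differ — violated.
3) a7 = 7, a3 = 4; distinct — OK.
4) a7 = 7 is in {4, 7, 3, 5} — OK.
5) a8 = 4 ≠ 6, but a3 = 4 = 4 (second disjunct) — OK.
6) a8 × a5 = 4 × 11 = 44, not 45 — violated.
7) a8 + a5 = 4 + 11 = 15; 15 ≤ 16, bound 16 not met — violated.
8) a7 + a8 = 7 + 4 = 11, not 12 — violated.

The assignment fails constraints 2, 6, 7, and 8.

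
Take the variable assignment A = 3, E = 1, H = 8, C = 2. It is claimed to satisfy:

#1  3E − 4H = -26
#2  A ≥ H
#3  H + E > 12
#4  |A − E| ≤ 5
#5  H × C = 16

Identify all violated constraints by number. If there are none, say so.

#1 3E − 4H = 3(1) − 4(8) = -29, not -26 — does not hold.
#2 A = 3, H = 8; 3 < 8 (want ≥) — does not hold.
#3 H + E = 8 + 1 = 9; 9 ≤ 12, bound 12 not met — does not hold.
#4 |3 − 1| = 2; 2 ≤ 5 — holds.
#5 H × C = 8 × 2 = 16 — holds.

Constraints 1, 2, 3 do not hold.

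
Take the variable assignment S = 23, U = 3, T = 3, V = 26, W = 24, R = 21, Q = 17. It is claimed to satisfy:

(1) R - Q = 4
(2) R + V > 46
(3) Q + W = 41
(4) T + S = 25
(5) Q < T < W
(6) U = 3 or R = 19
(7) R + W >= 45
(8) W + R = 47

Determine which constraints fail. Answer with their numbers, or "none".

Constraints 4, 5, 8 do not hold.

(1) R - Q = 21 - 17 = 4  OK
(2) R + V = 21 + 26 = 47; 47 > 46  OK
(3) Q + W = 17 + 24 = 41  OK
(4) T + S = 3 + 23 = 26, not 25  FAIL
(5) values 17, 3, 24; Q = 17 is not < T = 3  FAIL
(6) U = 3 = 3 (first disjunct)  OK
(7) R + W = 21 + 24 = 45; 45 ≥ 45  OK
(8) W + R = 24 + 21 = 45, not 47  FAIL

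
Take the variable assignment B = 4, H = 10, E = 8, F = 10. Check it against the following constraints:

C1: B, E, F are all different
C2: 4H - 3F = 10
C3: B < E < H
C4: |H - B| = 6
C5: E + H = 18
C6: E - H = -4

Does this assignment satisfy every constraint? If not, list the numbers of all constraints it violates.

Constraint 6 is violated.

C1: values 4, 8, 10 are pairwise distinct — satisfied.
C2: 4H - 3F = 4(10) - 3(10) = 10 — satisfied.
C3: values 4 < 8 < 10 — satisfied.
C4: |10 - 4| = 6 — satisfied.
C5: E + H = 8 + 10 = 18 — satisfied.
C6: E - H = 8 - 10 = -2, not -4 — violated.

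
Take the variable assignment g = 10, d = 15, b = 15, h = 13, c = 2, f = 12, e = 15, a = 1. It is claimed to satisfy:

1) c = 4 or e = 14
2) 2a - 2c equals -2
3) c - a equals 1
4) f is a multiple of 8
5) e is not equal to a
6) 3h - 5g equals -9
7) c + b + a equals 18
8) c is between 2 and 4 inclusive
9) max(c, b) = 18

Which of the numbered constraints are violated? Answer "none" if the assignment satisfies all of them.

1) c = 2 ≠ 4 and e = 15 ≠ 14; both disjuncts false — violated.
2) 2a - 2c = 2(1) - 2(2) = -2 — OK.
3) c - a = 2 - 1 = 1 — OK.
4) 12 = 8*1 + 4, so 8 does not divide 12 — violated.
5) e = 15, a = 1; distinct — OK.
6) 3h - 5g = 3(13) - 5(10) = -11, not -9 — violated.
7) c + b + a = 2 + 15 + 1 = 18 — OK.
8) c = 2 lies in [2, 4] — OK.
9) max(2, 15) = 15, not 18 — violated.

Constraints 1, 4, 6, and 9 do not hold.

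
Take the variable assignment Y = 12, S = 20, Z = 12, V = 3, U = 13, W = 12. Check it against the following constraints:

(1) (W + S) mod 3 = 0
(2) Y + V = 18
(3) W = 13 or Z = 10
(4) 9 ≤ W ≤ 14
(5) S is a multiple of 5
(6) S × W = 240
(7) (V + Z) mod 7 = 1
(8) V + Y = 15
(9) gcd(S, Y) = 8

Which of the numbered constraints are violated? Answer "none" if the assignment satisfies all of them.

Constraints 1, 2, 3, and 9 do not hold.

(1) W + S = 32; 32 mod 3 = 2, not 0 — violated.
(2) Y + V = 12 + 3 = 15, not 18 — violated.
(3) W = 12 ≠ 13 and Z = 12 ≠ 10; both disjuncts false — violated.
(4) W = 12 lies in [9, 14] — satisfied.
(5) 20 / 5 = 4, so 5 divides 20 — satisfied.
(6) S × W = 20 × 12 = 240 — satisfied.
(7) V + Z = 15; 15 mod 7 = 1 — satisfied.
(8) V + Y = 3 + 12 = 15 — satisfied.
(9) gcd(20, 12) = 4, not 8 — violated.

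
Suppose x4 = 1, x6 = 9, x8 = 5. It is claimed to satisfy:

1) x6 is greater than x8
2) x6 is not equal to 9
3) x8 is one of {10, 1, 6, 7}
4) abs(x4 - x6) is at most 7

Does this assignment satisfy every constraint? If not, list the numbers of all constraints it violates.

Constraints 2, 3, 4 do not hold.

1) x6 = 9, x8 = 5; 9 > 5 — holds.
2) x6 = 9, but 9 is required to differ — fails.
3) x8 = 5 is not in {10, 1, 6, 7} — fails.
4) abs(1 - 9) = 8; 8 > 7, exceeds bound 7 — fails.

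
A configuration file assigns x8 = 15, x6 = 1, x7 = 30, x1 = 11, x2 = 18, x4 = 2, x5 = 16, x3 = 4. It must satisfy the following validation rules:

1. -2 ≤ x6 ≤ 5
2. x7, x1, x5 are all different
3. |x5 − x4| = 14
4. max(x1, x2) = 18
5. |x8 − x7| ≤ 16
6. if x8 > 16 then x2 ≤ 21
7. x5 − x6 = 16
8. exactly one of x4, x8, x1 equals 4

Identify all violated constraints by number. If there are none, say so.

Violated: 7 and 8.

1. x6 = 1 lies in [-2, 5]  yes
2. values 30, 11, 16 are pairwise distinct  yes
3. |16 − 2| = 14  yes
4. max(11, 18) = 18  yes
5. |15 − 30| = 15; 15 ≤ 16  yes
6. x8 = 15, not > 16; antecedent false, conditional vacuously true  yes
7. x5 − x6 = 16 − 1 = 15, not 16  no
8. x4=2, x8=15, x1=11; 0 of them equal 4, not exactly one  no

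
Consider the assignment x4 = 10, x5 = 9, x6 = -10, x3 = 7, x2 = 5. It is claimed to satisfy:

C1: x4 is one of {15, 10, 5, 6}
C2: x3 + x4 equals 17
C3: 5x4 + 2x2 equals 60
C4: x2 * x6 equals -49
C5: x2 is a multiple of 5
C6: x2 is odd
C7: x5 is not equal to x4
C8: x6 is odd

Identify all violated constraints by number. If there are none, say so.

Constraints 4 and 8 do not hold.

C1: x4 = 10 is in {15, 10, 5, 6} — OK.
C2: x3 + x4 = 7 + 10 = 17 — OK.
C3: 5x4 + 2x2 = 5(10) + 2(5) = 60 — OK.
C4: x2 * x6 = 5 * (-10) = -50, not -49 — violated.
C5: 5 / 5 = 1, so 5 divides 5 — OK.
C6: x2 = 5 is odd — OK.
C7: x5 = 9, x4 = 10; distinct — OK.
C8: x6 = -10 is even — violated.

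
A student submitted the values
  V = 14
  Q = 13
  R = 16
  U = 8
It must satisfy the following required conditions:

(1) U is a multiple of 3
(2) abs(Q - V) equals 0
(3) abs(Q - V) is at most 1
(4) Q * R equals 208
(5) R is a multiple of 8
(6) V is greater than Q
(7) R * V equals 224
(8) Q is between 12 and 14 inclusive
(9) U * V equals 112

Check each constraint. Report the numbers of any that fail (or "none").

No — constraints 1 and 2 are not satisfied.

(1) 8 = 3*2 + 2, so 3 does not divide 8  ✘
(2) abs(13 - 14) = 1, not 0  ✘
(3) abs(13 - 14) = 1; 1 ≤ 1  ✔
(4) Q * R = 13 * 16 = 208  ✔
(5) 16 / 8 = 2, so 8 divides 16  ✔
(6) V = 14, Q = 13; 14 > 13  ✔
(7) R * V = 16 * 14 = 224  ✔
(8) Q = 13 lies in [12, 14]  ✔
(9) U * V = 8 * 14 = 112  ✔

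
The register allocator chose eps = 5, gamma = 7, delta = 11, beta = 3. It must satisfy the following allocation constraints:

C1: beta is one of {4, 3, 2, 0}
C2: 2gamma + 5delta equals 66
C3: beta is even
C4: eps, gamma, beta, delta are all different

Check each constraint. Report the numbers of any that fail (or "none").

C1: beta = 3 is in {4, 3, 2, 0}  yes
C2: 2gamma + 5delta = 2(7) + 5(11) = 69, not 66  no
C3: beta = 3 is odd  no
C4: values 5, 7, 3, 11 are pairwise distinct  yes

Constraints 2, 3 do not hold.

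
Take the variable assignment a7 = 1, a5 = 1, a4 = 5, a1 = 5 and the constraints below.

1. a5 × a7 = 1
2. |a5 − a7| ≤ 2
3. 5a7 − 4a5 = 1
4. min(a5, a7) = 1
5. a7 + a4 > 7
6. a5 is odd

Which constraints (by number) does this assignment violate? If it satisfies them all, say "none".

1. a5 × a7 = 1 × 1 = 1 — holds.
2. |1 − 1| = 0; 0 ≤ 2 — holds.
3. 5a7 − 4a5 = 5(1) − 4(1) = 1 — holds.
4. min(1, 1) = 1 — holds.
5. a7 + a4 = 1 + 5 = 6; 6 ≤ 7, bound 7 not met — does not hold.
6. a5 = 1 is odd — holds.

The assignment fails constraint 5.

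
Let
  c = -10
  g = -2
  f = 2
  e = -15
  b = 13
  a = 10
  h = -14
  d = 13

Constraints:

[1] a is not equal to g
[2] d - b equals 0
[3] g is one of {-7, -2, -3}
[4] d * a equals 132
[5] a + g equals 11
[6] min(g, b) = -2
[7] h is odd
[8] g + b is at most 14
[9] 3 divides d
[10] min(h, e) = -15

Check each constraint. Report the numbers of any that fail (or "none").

[1] a = 10, g = -2; distinct — OK.
[2] d - b = 13 - 13 = 0 — OK.
[3] g = -2 is in {-7, -2, -3} — OK.
[4] d * a = 13 * 10 = 130, not 132 — violated.
[5] a + g = 10 + (-2) = 8, not 11 — violated.
[6] min(-2, 13) = -2 — OK.
[7] h = -14 is even — violated.
[8] g + b = -2 + 13 = 11; 11 ≤ 14 — OK.
[9] 13 = 3*4 + 1, so 3 does not divide 13 — violated.
[10] min(-14, -15) = -15 — OK.

The assignment fails constraints 4, 5, 7, and 9.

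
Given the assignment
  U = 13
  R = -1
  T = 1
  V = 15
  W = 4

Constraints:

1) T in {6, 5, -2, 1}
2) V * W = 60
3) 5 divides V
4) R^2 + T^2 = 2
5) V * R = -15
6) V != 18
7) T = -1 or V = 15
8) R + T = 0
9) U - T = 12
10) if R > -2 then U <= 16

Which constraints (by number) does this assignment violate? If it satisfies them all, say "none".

Yes — all constraints hold.

1) T = 1 is in {6, 5, -2, 1} — holds.
2) V * W = 15 * 4 = 60 — holds.
3) 15 / 5 = 3, so 5 divides 15 — holds.
4) R^2 + T^2 = (-1)^2 + 1^2 = 1 + 1 = 2 — holds.
5) V * R = 15 * (-1) = -15 — holds.
6) V = 15, and 15 ≠ 18 — holds.
7) T = 1 ≠ -1, but V = 15 = 15 (second disjunct) — holds.
8) R + T = -1 + 1 = 0 — holds.
9) U - T = 13 - 1 = 12 — holds.
10) R = -1 > -2, so we need U ≤ 16; U = 13 ≤ 16 — holds.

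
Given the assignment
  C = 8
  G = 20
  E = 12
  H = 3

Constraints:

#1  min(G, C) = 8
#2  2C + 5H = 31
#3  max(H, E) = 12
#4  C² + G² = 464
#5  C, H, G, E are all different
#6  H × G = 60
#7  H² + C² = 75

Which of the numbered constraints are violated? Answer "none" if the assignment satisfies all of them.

#1 min(20, 8) = 8 — holds.
#2 2C + 5H = 2(8) + 5(3) = 31 — holds.
#3 max(3, 12) = 12 — holds.
#4 C² + G² = 8² + 20² = 64 + 400 = 464 — holds.
#5 values 8, 3, 20, 12 are pairwise distinct — holds.
#6 H × G = 3 × 20 = 60 — holds.
#7 H² + C² = 3² + 8² = 9 + 64 = 73, not 75 — does not hold.

Violated: 7.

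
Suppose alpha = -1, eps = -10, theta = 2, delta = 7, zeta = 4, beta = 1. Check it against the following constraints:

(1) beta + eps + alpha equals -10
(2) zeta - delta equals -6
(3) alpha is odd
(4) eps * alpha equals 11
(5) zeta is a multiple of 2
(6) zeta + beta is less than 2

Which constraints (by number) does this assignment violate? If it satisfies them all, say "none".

(1) beta + eps + alpha = 1 + (-10) + (-1) = -10  yes
(2) zeta - delta = 4 - 7 = -3, not -6  no
(3) alpha = -1 is odd  yes
(4) eps * alpha = -10 * (-1) = 10, not 11  no
(5) 4 / 2 = 2, so 2 divides 4  yes
(6) zeta + beta = 4 + 1 = 5; 5 ≥ 2, bound 2 not met  no

The assignment fails constraints 2, 4, 6.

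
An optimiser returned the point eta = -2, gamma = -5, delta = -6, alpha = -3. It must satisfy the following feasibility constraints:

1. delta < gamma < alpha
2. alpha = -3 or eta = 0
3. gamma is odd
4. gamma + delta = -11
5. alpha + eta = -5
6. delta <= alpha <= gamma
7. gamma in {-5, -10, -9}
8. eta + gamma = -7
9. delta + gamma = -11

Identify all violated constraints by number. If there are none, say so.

1. values -6 < -5 < -3 — holds.
2. alpha = -3 = -3 (first disjunct) — holds.
3. gamma = -5 is odd — holds.
4. gamma + delta = -5 + (-6) = -11 — holds.
5. alpha + eta = -3 + (-2) = -5 — holds.
6. values -6, -3, -5; alpha = -3 is not <= gamma = -5 — does not hold.
7. gamma = -5 is in {-5, -10, -9} — holds.
8. eta + gamma = -2 + (-5) = -7 — holds.
9. delta + gamma = -6 + (-5) = -11 — holds.

Violated: 6.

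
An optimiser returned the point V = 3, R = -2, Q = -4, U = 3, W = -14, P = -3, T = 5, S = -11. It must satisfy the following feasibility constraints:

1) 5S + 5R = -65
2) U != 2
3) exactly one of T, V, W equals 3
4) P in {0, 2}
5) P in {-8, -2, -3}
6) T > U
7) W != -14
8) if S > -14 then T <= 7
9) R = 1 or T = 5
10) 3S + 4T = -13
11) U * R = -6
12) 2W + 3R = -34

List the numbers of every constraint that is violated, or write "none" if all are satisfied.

1) 5S + 5R = 5(-11) + 5(-2) = -65  yes
2) U = 3, and 3 ≠ 2  yes
3) T=5, V=3, W=-14; 1 of them equals 3  yes
4) P = -3 is not in {0, 2}  no
5) P = -3 is in {-8, -2, -3}  yes
6) T = 5, U = 3; 5 > 3  yes
7) W = -14, but -14 is required to differ  no
8) S = -11 > -14, so we need T ≤ 7; T = 5 ≤ 7  yes
9) R = -2 ≠ 1, but T = 5 = 5 (second disjunct)  yes
10) 3S + 4T = 3(-11) + 4(5) = -13  yes
11) U * R = 3 * (-2) = -6  yes
12) 2W + 3R = 2(-14) + 3(-2) = -34  yes

No — constraints 4 and 7 are not satisfied.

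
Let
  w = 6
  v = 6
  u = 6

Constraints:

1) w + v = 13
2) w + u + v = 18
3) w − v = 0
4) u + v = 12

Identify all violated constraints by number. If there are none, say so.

Constraint 1 is violated.

1) w + v = 6 + 6 = 12, not 13 — violated.
2) w + u + v = 6 + 6 + 6 = 18 — satisfied.
3) w − v = 6 − 6 = 0 — satisfied.
4) u + v = 6 + 6 = 12 — satisfied.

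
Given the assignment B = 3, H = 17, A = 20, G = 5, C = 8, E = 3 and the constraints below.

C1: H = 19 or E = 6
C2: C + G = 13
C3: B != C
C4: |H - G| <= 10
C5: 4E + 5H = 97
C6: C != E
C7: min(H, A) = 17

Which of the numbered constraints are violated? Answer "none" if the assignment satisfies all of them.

C1: H = 17 ≠ 19 and E = 3 ≠ 6; both disjuncts false  ✗
C2: C + G = 8 + 5 = 13  ✓
C3: B = 3, C = 8; distinct  ✓
C4: |17 - 5| = 12; 12 > 10, exceeds bound 10  ✗
C5: 4E + 5H = 4(3) + 5(17) = 97  ✓
C6: C = 8, E = 3; distinct  ✓
C7: min(17, 20) = 17  ✓

Constraints 1, 4 do not hold.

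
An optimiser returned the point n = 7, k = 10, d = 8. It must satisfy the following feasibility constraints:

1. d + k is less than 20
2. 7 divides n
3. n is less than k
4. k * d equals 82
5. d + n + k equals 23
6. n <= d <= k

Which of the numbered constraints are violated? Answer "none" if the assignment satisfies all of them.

1. d + k = 8 + 10 = 18; 18 < 20  true
2. 7 / 7 = 1, so 7 divides 7  true
3. n = 7, k = 10; 7 < 10  true
4. k * d = 10 * 8 = 80, not 82  false
5. d + n + k = 8 + 7 + 10 = 25, not 23  false
6. values 7 <= 8 <= 10  true

Violated: 4, 5.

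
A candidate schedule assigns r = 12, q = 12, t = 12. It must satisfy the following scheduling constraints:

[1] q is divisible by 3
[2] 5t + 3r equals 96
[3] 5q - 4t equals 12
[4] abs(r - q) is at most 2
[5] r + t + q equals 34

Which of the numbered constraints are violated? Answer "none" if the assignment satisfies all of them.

The assignment fails constraint 5.

[1] 12 / 3 = 4, so 3 divides 12 — satisfied.
[2] 5t + 3r = 5(12) + 3(12) = 96 — satisfied.
[3] 5q - 4t = 5(12) - 4(12) = 12 — satisfied.
[4] abs(12 - 12) = 0; 0 ≤ 2 — satisfied.
[5] r + t + q = 12 + 12 + 12 = 36, not 34 — violated.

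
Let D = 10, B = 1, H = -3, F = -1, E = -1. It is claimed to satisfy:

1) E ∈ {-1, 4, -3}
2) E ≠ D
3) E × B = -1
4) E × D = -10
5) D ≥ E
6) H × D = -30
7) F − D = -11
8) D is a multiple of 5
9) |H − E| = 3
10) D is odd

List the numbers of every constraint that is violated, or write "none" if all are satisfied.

The assignment fails constraints 9, 10.

1) E = -1 is in {-1, 4, -3}  holds
2) E = -1, D = 10; distinct  holds
3) E × B = -1 × 1 = -1  holds
4) E × D = -1 × 10 = -10  holds
5) D = 10, E = -1; 10 ≥ -1  holds
6) H × D = -3 × 10 = -30  holds
7) F − D = -1 − 10 = -11  holds
8) 10 / 5 = 2, so 5 divides 10  holds
9) |-3 − (-1)| = 2, not 3  fails
10) D = 10 is even  fails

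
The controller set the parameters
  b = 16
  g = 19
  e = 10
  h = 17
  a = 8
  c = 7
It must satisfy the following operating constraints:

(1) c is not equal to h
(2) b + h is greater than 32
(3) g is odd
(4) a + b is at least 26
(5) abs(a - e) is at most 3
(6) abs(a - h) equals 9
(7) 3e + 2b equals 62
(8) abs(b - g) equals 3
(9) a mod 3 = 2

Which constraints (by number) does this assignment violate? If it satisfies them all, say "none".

(1) c = 7, h = 17; distinct  OK
(2) b + h = 16 + 17 = 33; 33 > 32  OK
(3) g = 19 is odd  OK
(4) a + b = 8 + 16 = 24; 24 < 26, bound 26 not met  FAIL
(5) abs(8 - 10) = 2; 2 ≤ 3  OK
(6) abs(8 - 17) = 9  OK
(7) 3e + 2b = 3(10) + 2(16) = 62  OK
(8) abs(16 - 19) = 3  OK
(9) 8 mod 3 = 2  OK

The assignment fails constraint 4.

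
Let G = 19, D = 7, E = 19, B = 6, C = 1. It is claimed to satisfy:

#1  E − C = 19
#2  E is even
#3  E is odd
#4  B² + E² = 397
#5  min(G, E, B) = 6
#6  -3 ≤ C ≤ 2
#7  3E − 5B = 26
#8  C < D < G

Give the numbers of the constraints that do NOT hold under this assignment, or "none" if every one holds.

#1 E − C = 19 − 1 = 18, not 19  ✗
#2 E = 19 is odd  ✗
#3 E = 19 is odd  ✓
#4 B² + E² = 6² + 19² = 36 + 361 = 397  ✓
#5 min(19, 19, 6) = 6  ✓
#6 C = 1 lies in [-3, 2]  ✓
#7 3E − 5B = 3(19) − 5(6) = 27, not 26  ✗
#8 values 1 < 7 < 19  ✓

Constraints 1, 2, and 7 do not hold.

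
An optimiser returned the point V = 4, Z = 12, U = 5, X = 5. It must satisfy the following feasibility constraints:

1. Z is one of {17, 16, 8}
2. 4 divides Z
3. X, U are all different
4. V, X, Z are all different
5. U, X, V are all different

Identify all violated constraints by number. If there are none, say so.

1. Z = 12 is not in {17, 16, 8}  ✗
2. 12 / 4 = 3, so 4 divides 12  ✓
3. X = U = 5, not all different  ✗
4. values 4, 5, 12 are pairwise distinct  ✓
5. U = X = 5, not all different  ✗

Violated: 1, 3, and 5.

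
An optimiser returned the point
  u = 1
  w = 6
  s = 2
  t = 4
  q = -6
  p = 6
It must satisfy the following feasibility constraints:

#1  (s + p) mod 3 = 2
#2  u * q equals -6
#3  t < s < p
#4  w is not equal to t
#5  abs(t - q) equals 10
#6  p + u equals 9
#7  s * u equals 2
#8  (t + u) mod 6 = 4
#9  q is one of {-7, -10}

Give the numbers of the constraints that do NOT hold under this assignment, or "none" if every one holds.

Constraints 3, 6, 8, and 9 do not hold.

#1 s + p = 8; 8 mod 3 = 2 — satisfied.
#2 u * q = 1 * (-6) = -6 — satisfied.
#3 values 4, 2, 6; t = 4 is not < s = 2 — violated.
#4 w = 6, t = 4; distinct — satisfied.
#5 abs(4 - (-6)) = 10 — satisfied.
#6 p + u = 6 + 1 = 7, not 9 — violated.
#7 s * u = 2 * 1 = 2 — satisfied.
#8 t + u = 5; 5 mod 6 = 5, not 4 — violated.
#9 q = -6 is not in {-7, -10} — violated.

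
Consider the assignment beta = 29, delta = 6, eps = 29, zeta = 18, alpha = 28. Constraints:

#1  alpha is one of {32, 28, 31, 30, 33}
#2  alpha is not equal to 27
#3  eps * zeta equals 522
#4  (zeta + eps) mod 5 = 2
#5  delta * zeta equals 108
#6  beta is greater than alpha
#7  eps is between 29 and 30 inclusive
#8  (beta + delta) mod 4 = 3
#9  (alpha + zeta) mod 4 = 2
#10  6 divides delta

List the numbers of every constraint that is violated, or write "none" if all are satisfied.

#1 alpha = 28 is in {32, 28, 31, 30, 33} — holds.
#2 alpha = 28, and 28 ≠ 27 — holds.
#3 eps * zeta = 29 * 18 = 522 — holds.
#4 zeta + eps = 47; 47 mod 5 = 2 — holds.
#5 delta * zeta = 6 * 18 = 108 — holds.
#6 beta = 29, alpha = 28; 29 > 28 — holds.
#7 eps = 29 lies in [29, 30] — holds.
#8 beta + delta = 35; 35 mod 4 = 3 — holds.
#9 alpha + zeta = 46; 46 mod 4 = 2 — holds.
#10 6 / 6 = 1, so 6 divides 6 — holds.

The assignment satisfies every constraint.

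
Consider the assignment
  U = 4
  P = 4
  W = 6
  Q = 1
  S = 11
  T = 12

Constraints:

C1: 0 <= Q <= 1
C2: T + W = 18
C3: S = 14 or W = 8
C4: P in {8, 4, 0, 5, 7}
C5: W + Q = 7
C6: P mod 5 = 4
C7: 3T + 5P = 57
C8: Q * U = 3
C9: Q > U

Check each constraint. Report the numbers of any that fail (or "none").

C1: Q = 1 lies in [0, 1] — holds.
C2: T + W = 12 + 6 = 18 — holds.
C3: S = 11 ≠ 14 and W = 6 ≠ 8; both disjuncts false — does not hold.
C4: P = 4 is in {8, 4, 0, 5, 7} — holds.
C5: W + Q = 6 + 1 = 7 — holds.
C6: 4 mod 5 = 4 — holds.
C7: 3T + 5P = 3(12) + 5(4) = 56, not 57 — does not hold.
C8: Q * U = 1 * 4 = 4, not 3 — does not hold.
C9: Q = 1, U = 4; 1 ≤ 4 (want >) — does not hold.

No — constraints 3, 7, 8, and 9 are not satisfied.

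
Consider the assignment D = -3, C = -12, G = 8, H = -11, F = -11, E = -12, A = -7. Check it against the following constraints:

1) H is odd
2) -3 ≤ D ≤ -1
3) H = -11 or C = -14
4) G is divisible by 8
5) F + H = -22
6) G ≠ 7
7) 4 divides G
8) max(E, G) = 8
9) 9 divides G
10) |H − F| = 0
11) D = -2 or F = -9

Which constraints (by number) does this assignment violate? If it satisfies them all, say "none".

Constraints 9, 11 do not hold.

1) H = -11 is odd — satisfied.
2) D = -3 lies in [-3, -1] — satisfied.
3) H = -11 = -11 (first disjunct) — satisfied.
4) 8 / 8 = 1, so 8 divides 8 — satisfied.
5) F + H = -11 + (-11) = -22 — satisfied.
6) G = 8, and 8 ≠ 7 — satisfied.
7) 8 / 4 = 2, so 4 divides 8 — satisfied.
8) max(-12, 8) = 8 — satisfied.
9) 8 = 9×0 + 8, so 9 does not divide 8 — violated.
10) |-11 − (-11)| = 0 — satisfied.
11) D = -3 ≠ -2 and F = -11 ≠ -9; both disjuncts false — violated.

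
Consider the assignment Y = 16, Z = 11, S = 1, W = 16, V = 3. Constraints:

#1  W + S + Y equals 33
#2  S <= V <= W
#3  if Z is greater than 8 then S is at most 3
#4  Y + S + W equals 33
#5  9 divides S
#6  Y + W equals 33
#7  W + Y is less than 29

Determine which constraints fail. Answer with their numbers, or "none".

#1 W + S + Y = 16 + 1 + 16 = 33 — holds.
#2 values 1 <= 3 <= 16 — holds.
#3 Z = 11 > 8, so we need S ≤ 3; S = 1 ≤ 3 — holds.
#4 Y + S + W = 16 + 1 + 16 = 33 — holds.
#5 1 = 9*0 + 1, so 9 does not divide 1 — fails.
#6 Y + W = 16 + 16 = 32, not 33 — fails.
#7 W + Y = 16 + 16 = 32; 32 ≥ 29, bound 29 not met — fails.

No — constraints 5, 6, 7 are not satisfied.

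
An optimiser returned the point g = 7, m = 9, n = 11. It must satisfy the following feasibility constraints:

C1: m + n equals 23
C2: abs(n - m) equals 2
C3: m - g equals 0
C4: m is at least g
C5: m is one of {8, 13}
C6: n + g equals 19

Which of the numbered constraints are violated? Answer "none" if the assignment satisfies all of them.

Constraints 1, 3, 5, 6 are violated.

C1: m + n = 9 + 11 = 20, not 23 — violated.
C2: abs(11 - 9) = 2 — OK.
C3: m - g = 9 - 7 = 2, not 0 — violated.
C4: m = 9, g = 7; 9 ≥ 7 — OK.
C5: m = 9 is not in {8, 13} — violated.
C6: n + g = 11 + 7 = 18, not 19 — violated.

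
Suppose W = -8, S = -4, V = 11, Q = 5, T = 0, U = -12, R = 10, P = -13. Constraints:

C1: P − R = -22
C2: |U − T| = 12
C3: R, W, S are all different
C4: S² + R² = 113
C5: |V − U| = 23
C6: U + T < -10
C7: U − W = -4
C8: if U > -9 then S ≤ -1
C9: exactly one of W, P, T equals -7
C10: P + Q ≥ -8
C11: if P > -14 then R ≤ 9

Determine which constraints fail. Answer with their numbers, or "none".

C1: P − R = -13 − 10 = -23, not -22  no
C2: |-12 − 0| = 12  yes
C3: values 10, -8, -4 are pairwise distinct  yes
C4: S² + R² = (-4)² + 10² = 16 + 100 = 116, not 113  no
C5: |11 − (-12)| = 23  yes
C6: U + T = -12 + 0 = -12; -12 < -10  yes
C7: U − W = -12 − (-8) = -4  yes
C8: U = -12, not > -9; antecedent false, conditional vacuously true  yes
C9: W=-8, P=-13, T=0; 0 of them equal -7, not exactly one  no
C10: P + Q = -13 + 5 = -8; -8 ≥ -8  yes
C11: P = -13 > -14, so we need R ≤ 9; but R = 10 > 9  no

Constraints 1, 4, 9, 11 are violated.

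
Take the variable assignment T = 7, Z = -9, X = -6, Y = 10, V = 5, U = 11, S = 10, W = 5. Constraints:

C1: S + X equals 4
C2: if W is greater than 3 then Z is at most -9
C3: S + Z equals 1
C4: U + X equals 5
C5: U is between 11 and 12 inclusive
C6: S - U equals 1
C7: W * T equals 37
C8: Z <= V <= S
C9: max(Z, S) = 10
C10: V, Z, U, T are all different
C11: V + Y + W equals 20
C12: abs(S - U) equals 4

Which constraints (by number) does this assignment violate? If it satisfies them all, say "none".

C1: S + X = 10 + (-6) = 4 — holds.
C2: W = 5 > 3, so we need Z ≤ -9; Z = -9 ≤ -9 — holds.
C3: S + Z = 10 + (-9) = 1 — holds.
C4: U + X = 11 + (-6) = 5 — holds.
C5: U = 11 lies in [11, 12] — holds.
C6: S - U = 10 - 11 = -1, not 1 — does not hold.
C7: W * T = 5 * 7 = 35, not 37 — does not hold.
C8: values -9 <= 5 <= 10 — holds.
C9: max(-9, 10) = 10 — holds.
C10: values 5, -9, 11, 7 are pairwise distinct — holds.
C11: V + Y + W = 5 + 10 + 5 = 20 — holds.
C12: abs(10 - 11) = 1, not 4 — does not hold.

Violated: 6, 7, and 12.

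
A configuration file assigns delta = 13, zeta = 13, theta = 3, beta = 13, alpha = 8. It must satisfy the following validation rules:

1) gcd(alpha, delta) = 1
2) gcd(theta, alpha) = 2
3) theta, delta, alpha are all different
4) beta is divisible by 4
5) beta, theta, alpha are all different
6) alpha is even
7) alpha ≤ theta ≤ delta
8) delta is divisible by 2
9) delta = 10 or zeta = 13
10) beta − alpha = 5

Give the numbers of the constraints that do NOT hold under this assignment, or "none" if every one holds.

No — constraints 2, 4, 7, and 8 are not satisfied.

1) gcd(8, 13) = 1 — holds.
2) gcd(3, 8) = 1, not 2 — fails.
3) values 3, 13, 8 are pairwise distinct — holds.
4) 13 = 4×3 + 1, so 4 does not divide 13 — fails.
5) values 13, 3, 8 are pairwise distinct — holds.
6) alpha = 8 is even — holds.
7) values 8, 3, 13; alpha = 8 is not ≤ theta = 3 — fails.
8) 13 = 2×6 + 1, so 2 does not divide 13 — fails.
9) delta = 13 ≠ 10, but zeta = 13 = 13 (second disjunct) — holds.
10) beta − alpha = 13 − 8 = 5 — holds.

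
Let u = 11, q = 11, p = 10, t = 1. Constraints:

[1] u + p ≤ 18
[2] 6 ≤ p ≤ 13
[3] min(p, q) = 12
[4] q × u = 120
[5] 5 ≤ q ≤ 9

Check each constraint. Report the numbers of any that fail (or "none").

[1] u + p = 11 + 10 = 21; 21 > 18, bound 18 not met  ✘
[2] p = 10 lies in [6, 13]  ✔
[3] min(10, 11) = 10, not 12  ✘
[4] q × u = 11 × 11 = 121, not 120  ✘
[5] q = 11 is outside [5, 9]  ✘

The assignment fails constraints 1, 3, 4, 5.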